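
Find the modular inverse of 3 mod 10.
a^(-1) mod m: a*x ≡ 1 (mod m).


Use the extended Euclidean algorithm on (10, 3); each row r = 10*s + 3*t:
r=10, s=1, t=0
r=3, s=0, t=1
q=3: r=1, s=1, t=-3   [10*(1) + 3*(-3) = 1]
q=3: r=0, s=-3, t=10   [10*(-3) + 3*(10) = 0]
GCD = 1 with t = -3, so 3*(-3) ≡ 1 (mod 10)
Inverse = -3 mod 10 = 7
Check: 3 * 7 = 21 ≡ 1 (mod 10)

3^(-1) ≡ 7 (mod 10)


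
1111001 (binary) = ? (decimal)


1111001 (base 2) = 121 (decimal)
121 (decimal) = 121 (base 10)


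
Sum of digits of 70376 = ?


7 + 0 + 3 + 7 + 6 = 23


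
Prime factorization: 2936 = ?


2936 / 2 = 1468
1468 / 2 = 734
734 / 2 = 367
367 / 367 = 1
2936 = 2^3 × 367


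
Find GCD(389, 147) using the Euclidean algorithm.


389 = 2 * 147 + 95
147 = 1 * 95 + 52
95 = 1 * 52 + 43
52 = 1 * 43 + 9
43 = 4 * 9 + 7
9 = 1 * 7 + 2
7 = 3 * 2 + 1
2 = 2 * 1 + 0
GCD = 1


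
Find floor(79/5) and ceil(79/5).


79/5 = 15.8000
floor = 15
ceil = 16

floor = 15, ceil = 16


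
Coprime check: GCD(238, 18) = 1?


Euclidean algorithm:
238 = 13 * 18 + 4
18 = 4 * 4 + 2
4 = 2 * 2 + 0
GCD(238, 18) = 2

No, not coprime (GCD = 2)


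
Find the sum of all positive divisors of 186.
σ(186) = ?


Divisors of 186: 1, 2, 3, 6, 31, 62, 93, 186
Sum = 1 + 2 + 3 + 6 + 31 + 62 + 93 + 186 = 384

σ(186) = 384


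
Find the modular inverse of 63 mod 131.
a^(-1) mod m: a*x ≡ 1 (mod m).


Use the extended Euclidean algorithm on (131, 63); each row r = 131*s + 63*t:
r=131, s=1, t=0
r=63, s=0, t=1
q=2: r=5, s=1, t=-2   [131*(1) + 63*(-2) = 5]
q=12: r=3, s=-12, t=25   [131*(-12) + 63*(25) = 3]
q=1: r=2, s=13, t=-27   [131*(13) + 63*(-27) = 2]
q=1: r=1, s=-25, t=52   [131*(-25) + 63*(52) = 1]
q=2: r=0, s=63, t=-131   [131*(63) + 63*(-131) = 0]
GCD = 1 with t = 52, so 63*(52) ≡ 1 (mod 131)
Inverse = 52 mod 131 = 52
Check: 63 * 52 = 3276 ≡ 1 (mod 131)

63^(-1) ≡ 52 (mod 131)


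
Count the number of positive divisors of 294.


294 = 2^1 × 3^1 × 7^2
d(294) = (1+1) × (1+1) × (2+1) = 12

12 divisors


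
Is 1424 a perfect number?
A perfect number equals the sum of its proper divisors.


Proper divisors of 1424: 1, 2, 4, 8, 16, 89, 178, 356, 712
Sum = 1 + 2 + 4 + 8 + 16 + 89 + 178 + 356 + 712 = 1366

No, 1424 is not perfect (1366 ≠ 1424)


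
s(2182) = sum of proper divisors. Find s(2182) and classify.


Proper divisors: 1, 2, 1091
Sum = 1 + 2 + 1091 = 1094
1094 < 2182 → deficient

s(2182) = 1094 (deficient)


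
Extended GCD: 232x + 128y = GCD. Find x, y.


Tabular extended Euclidean (each row: r = 232*s + 128*t):
r=232, s=1, t=0
r=128, s=0, t=1
q=1: r=104, s=1, t=-1   [232*(1) + 128*(-1) = 104]
q=1: r=24, s=-1, t=2   [232*(-1) + 128*(2) = 24]
q=4: r=8, s=5, t=-9   [232*(5) + 128*(-9) = 8]
q=3: r=0, s=-16, t=29   [232*(-16) + 128*(29) = 0]
GCD = 8; from the row with r=8: x=5, y=-9
Check: 232*(5) + 128*(-9) = 1160 - 1152 = 8

GCD = 8, x = 5, y = -9


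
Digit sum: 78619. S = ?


7 + 8 + 6 + 1 + 9 = 31


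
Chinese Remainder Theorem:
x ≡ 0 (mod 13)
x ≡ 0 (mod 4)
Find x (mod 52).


M = 13*4 = 52
M1 = M/13 = 4, M2 = M/4 = 13
M1^(-1) mod 13 = 10, M2^(-1) mod 4 = 1
x = 0*4*10 + 0*13*1 = 0
0 mod 52 = 0
Check: 0 mod 13 = 0 ✓, 0 mod 4 = 0 ✓

x ≡ 0 (mod 52)


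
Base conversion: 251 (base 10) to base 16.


251 (base 10) = 251 (decimal)
251 (decimal) = FB (base 16)


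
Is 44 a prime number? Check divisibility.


44 / 2 = 22 (exact division)
44 is NOT prime.

No, 44 is not prime


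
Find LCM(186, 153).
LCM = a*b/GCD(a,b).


GCD(186, 153) = 3
LCM = 186*153/3 = 28458/3 = 9486

LCM = 9486


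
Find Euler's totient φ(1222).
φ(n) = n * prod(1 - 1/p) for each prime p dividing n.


1222 = 2 × 13 × 47
Prime factors: 2, 13, 47
φ(1222) = 1222 × (1-1/2) × (1-1/13) × (1-1/47)
= 1222 × 1/2 × 12/13 × 46/47 = 552

φ(1222) = 552


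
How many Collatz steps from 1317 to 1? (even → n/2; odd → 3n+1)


1317 → 3952 → 1976 → 988 → 494 → 247 → 742 → 371 → 1114 → 557 → 1672 → 836 → 418 → 209 → 628 → 314 → 157 → 472 → 236 → 118 → 59 → 178 → 89 → 268 → 134 → 67 → 202 → 101 → 304 → 152 → 76 → 38 → 19 → 58 → 29 → 88 → 44 → 22 → 11 → 34 → 17 → 52 → 26 → 13 → 40 → 20 → 10 → 5 → 16 → 8 → 4 → 2 → 1
Total steps = 52

52 steps


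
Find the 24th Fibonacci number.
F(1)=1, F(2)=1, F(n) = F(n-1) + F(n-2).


Sequence: 1, 1, 2, 3, 5, 8, 13, 21, 34, 55, 89, 144, 233, 377, 610, 987, 1597, 2584, 4181, 6765, 10946, 17711, 28657, 46368
F(24) = 46368


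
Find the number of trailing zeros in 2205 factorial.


floor(2205/5) = 441
floor(2205/25) = 88
floor(2205/125) = 17
floor(2205/625) = 3
Total = 549

549 trailing zeros


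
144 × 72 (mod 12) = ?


144 × 72 = 10368
10368 mod 12 = 0


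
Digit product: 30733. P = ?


3 × 0 × 7 × 3 × 3 = 0


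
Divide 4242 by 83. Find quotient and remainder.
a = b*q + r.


4242 = 83 * 51 + 9
Check: 4233 + 9 = 4242

q = 51, r = 9


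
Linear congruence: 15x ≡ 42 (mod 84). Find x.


GCD(15, 84) = 3 divides 42
Divide: 5x ≡ 14 (mod 28)
x ≡ 14 (mod 28)


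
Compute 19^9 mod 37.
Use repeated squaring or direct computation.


19^1 mod 37 = 19
19^2 mod 37 = 28
19^3 mod 37 = 14
19^4 mod 37 = 7
19^5 mod 37 = 22
19^6 mod 37 = 11
19^7 mod 37 = 24
19^8 mod 37 = 12
19^9 mod 37 = 6


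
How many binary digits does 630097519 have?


630097519 in base 2 = 100101100011101000011001101111
Number of digits = 30

30 digits (base 2)


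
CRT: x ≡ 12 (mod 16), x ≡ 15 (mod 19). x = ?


M = 16*19 = 304
M1 = M/16 = 19, M2 = M/19 = 16
M1^(-1) mod 16 = 11, M2^(-1) mod 19 = 6
x = 12*19*11 + 15*16*6 = 3948
3948 mod 304 = 300
Check: 300 mod 16 = 12 ✓, 300 mod 19 = 15 ✓

x ≡ 300 (mod 304)


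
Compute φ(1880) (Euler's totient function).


1880 = 2^3 × 5 × 47
Prime factors: 2, 5, 47
φ(1880) = 1880 × (1-1/2) × (1-1/5) × (1-1/47)
= 1880 × 1/2 × 4/5 × 46/47 = 736

φ(1880) = 736


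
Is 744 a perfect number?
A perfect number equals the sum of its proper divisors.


Proper divisors of 744: 1, 2, 3, 4, 6, 8, 12, 24, 31, 62, 93, 124, 186, 248, 372
Sum = 1 + 2 + 3 + 4 + 6 + 8 + 12 + 24 + 31 + 62 + 93 + 124 + 186 + 248 + 372 = 1176

No, 744 is not perfect (1176 ≠ 744)


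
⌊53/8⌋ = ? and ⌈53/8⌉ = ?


53/8 = 6.6250
floor = 6
ceil = 7

floor = 6, ceil = 7


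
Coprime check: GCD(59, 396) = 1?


Euclidean algorithm:
396 = 6 * 59 + 42
59 = 1 * 42 + 17
42 = 2 * 17 + 8
17 = 2 * 8 + 1
8 = 8 * 1 + 0
GCD(59, 396) = 1

Yes, coprime (GCD = 1)


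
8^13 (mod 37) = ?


8^1 mod 37 = 8
8^2 mod 37 = 27
8^3 mod 37 = 31
8^4 mod 37 = 26
8^5 mod 37 = 23
8^6 mod 37 = 36
8^7 mod 37 = 29
8^8 mod 37 = 10
8^9 mod 37 = 6
8^10 mod 37 = 11
8^11 mod 37 = 14
8^12 mod 37 = 1
8^13 mod 37 = 8


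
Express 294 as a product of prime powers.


294 / 2 = 147
147 / 3 = 49
49 / 7 = 7
7 / 7 = 1
294 = 2 × 3 × 7^2


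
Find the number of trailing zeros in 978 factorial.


floor(978/5) = 195
floor(978/25) = 39
floor(978/125) = 7
floor(978/625) = 1
Total = 242

242 trailing zeros


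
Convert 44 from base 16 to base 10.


44 (base 16) = 68 (decimal)
68 (decimal) = 68 (base 10)


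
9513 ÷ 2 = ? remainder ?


9513 = 2 * 4756 + 1
Check: 9512 + 1 = 9513

q = 4756, r = 1


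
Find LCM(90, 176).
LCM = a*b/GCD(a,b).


GCD(90, 176) = 2
LCM = 90*176/2 = 15840/2 = 7920

LCM = 7920


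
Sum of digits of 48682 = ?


4 + 8 + 6 + 8 + 2 = 28


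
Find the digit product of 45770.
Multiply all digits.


4 × 5 × 7 × 7 × 0 = 0


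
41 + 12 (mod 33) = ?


41 + 12 = 53
53 mod 33 = 20


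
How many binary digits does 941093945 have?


941093945 in base 2 = 111000000101111111010000111001
Number of digits = 30

30 digits (base 2)


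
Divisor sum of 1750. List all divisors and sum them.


Divisors of 1750: 1, 2, 5, 7, 10, 14, 25, 35, 50, 70, 125, 175, 250, 350, 875, 1750
Sum = 1 + 2 + 5 + 7 + 10 + 14 + 25 + 35 + 50 + 70 + 125 + 175 + 250 + 350 + 875 + 1750 = 3744

σ(1750) = 3744


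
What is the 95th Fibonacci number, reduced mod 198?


F(k) mod 198 for k=1..95:
1, 1, 2, 3, 5, 8, 13, 21, 34, 55, 89, 144, 35, 179, 16, 195, 13, 10, 23, 33, 56, 89, 145, 36, 181, 19, 2, 21, 23, 44, 67, 111, 178, 91, 71, 162, 35, 197, 34, 33, 67, 100, 167, 69, 38, 107, 145, 54, 1, 55, 56, 111, 167, 80, 49, 129, 178, 109, 89, 0, 89, 89, 178, 69, 49, 118, 167, 87, 56, 143, 1, 144, 145, 91, 38, 129, 167, 98, 67, 165, 34, 1, 35, 36, 71, 107, 178, 87, 67, 154, 23, 177, 2, 179, 181
F(95) mod 198 = 181


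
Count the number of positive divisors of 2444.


2444 = 2^2 × 13^1 × 47^1
d(2444) = (2+1) × (1+1) × (1+1) = 12

12 divisors


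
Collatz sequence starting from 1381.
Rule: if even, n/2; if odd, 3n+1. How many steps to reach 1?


1381 → 4144 → 2072 → 1036 → 518 → 259 → 778 → 389 → 1168 → 584 → 292 → 146 → 73 → 220 → 110 → 55 → 166 → 83 → 250 → 125 → 376 → 188 → 94 → 47 → 142 → 71 → 214 → 107 → 322 → 161 → 484 → 242 → 121 → 364 → 182 → 91 → 274 → 137 → 412 → 206 → 103 → 310 → 155 → 466 → 233 → 700 → 350 → 175 → 526 → 263 → 790 → 395 → 1186 → 593 → 1780 → 890 → 445 → 1336 → 668 → 334 → 167 → 502 → 251 → 754 → 377 → 1132 → 566 → 283 → 850 → 425 → 1276 → 638 → 319 → 958 → 479 → 1438 → 719 → 2158 → 1079 → 3238 → 1619 → 4858 → 2429 → 7288 → 3644 → 1822 → 911 → 2734 → 1367 → 4102 → 2051 → 6154 → 3077 → 9232 → 4616 → 2308 → 1154 → 577 → 1732 → 866 → 433 → 1300 → 650 → 325 → 976 → 488 → 244 → 122 → 61 → 184 → 92 → 46 → 23 → 70 → 35 → 106 → 53 → 160 → 80 → 40 → 20 → 10 → 5 → 16 → 8 → 4 → 2 → 1
Total steps = 127

127 steps


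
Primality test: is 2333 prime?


Check divisors up to sqrt(2333) = 48.3011
No divisors found.
2333 is prime.

Yes, 2333 is prime


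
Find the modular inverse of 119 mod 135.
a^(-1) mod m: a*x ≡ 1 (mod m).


Use the extended Euclidean algorithm on (135, 119); each row r = 135*s + 119*t:
r=135, s=1, t=0
r=119, s=0, t=1
q=1: r=16, s=1, t=-1   [135*(1) + 119*(-1) = 16]
q=7: r=7, s=-7, t=8   [135*(-7) + 119*(8) = 7]
q=2: r=2, s=15, t=-17   [135*(15) + 119*(-17) = 2]
q=3: r=1, s=-52, t=59   [135*(-52) + 119*(59) = 1]
q=2: r=0, s=119, t=-135   [135*(119) + 119*(-135) = 0]
GCD = 1 with t = 59, so 119*(59) ≡ 1 (mod 135)
Inverse = 59 mod 135 = 59
Check: 119 * 59 = 7021 ≡ 1 (mod 135)

119^(-1) ≡ 59 (mod 135)


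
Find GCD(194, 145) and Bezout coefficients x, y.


Tabular extended Euclidean (each row: r = 194*s + 145*t):
r=194, s=1, t=0
r=145, s=0, t=1
q=1: r=49, s=1, t=-1   [194*(1) + 145*(-1) = 49]
q=2: r=47, s=-2, t=3   [194*(-2) + 145*(3) = 47]
q=1: r=2, s=3, t=-4   [194*(3) + 145*(-4) = 2]
q=23: r=1, s=-71, t=95   [194*(-71) + 145*(95) = 1]
q=2: r=0, s=145, t=-194   [194*(145) + 145*(-194) = 0]
GCD = 1; from the row with r=1: x=-71, y=95
Check: 194*(-71) + 145*(95) = -13774 + 13775 = 1

GCD = 1, x = -71, y = 95


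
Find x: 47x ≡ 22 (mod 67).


GCD(47, 67) = 1, unique solution
a^(-1) mod 67 = 10
x = 10 * 22 mod 67 = 19

x ≡ 19 (mod 67)


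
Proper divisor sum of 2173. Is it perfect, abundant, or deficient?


Proper divisors: 1, 41, 53
Sum = 1 + 41 + 53 = 95
95 < 2173 → deficient

s(2173) = 95 (deficient)


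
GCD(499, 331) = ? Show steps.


499 = 1 * 331 + 168
331 = 1 * 168 + 163
168 = 1 * 163 + 5
163 = 32 * 5 + 3
5 = 1 * 3 + 2
3 = 1 * 2 + 1
2 = 2 * 1 + 0
GCD = 1


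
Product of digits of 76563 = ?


7 × 6 × 5 × 6 × 3 = 3780


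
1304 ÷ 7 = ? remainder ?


1304 = 7 * 186 + 2
Check: 1302 + 2 = 1304

q = 186, r = 2


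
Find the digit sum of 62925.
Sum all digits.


6 + 2 + 9 + 2 + 5 = 24


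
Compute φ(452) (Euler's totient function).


452 = 2^2 × 113
Prime factors: 2, 113
φ(452) = 452 × (1-1/2) × (1-1/113)
= 452 × 1/2 × 112/113 = 224

φ(452) = 224


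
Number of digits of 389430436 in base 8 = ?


389430436 in base 8 = 2715436244
Number of digits = 10

10 digits (base 8)


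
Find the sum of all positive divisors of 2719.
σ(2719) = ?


Divisors of 2719: 1, 2719
Sum = 1 + 2719 = 2720

σ(2719) = 2720


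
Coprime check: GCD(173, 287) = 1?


Euclidean algorithm:
287 = 1 * 173 + 114
173 = 1 * 114 + 59
114 = 1 * 59 + 55
59 = 1 * 55 + 4
55 = 13 * 4 + 3
4 = 1 * 3 + 1
3 = 3 * 1 + 0
GCD(173, 287) = 1

Yes, coprime (GCD = 1)


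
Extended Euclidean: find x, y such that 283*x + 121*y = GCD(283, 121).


Tabular extended Euclidean (each row: r = 283*s + 121*t):
r=283, s=1, t=0
r=121, s=0, t=1
q=2: r=41, s=1, t=-2   [283*(1) + 121*(-2) = 41]
q=2: r=39, s=-2, t=5   [283*(-2) + 121*(5) = 39]
q=1: r=2, s=3, t=-7   [283*(3) + 121*(-7) = 2]
q=19: r=1, s=-59, t=138   [283*(-59) + 121*(138) = 1]
q=2: r=0, s=121, t=-283   [283*(121) + 121*(-283) = 0]
GCD = 1; from the row with r=1: x=-59, y=138
Check: 283*(-59) + 121*(138) = -16697 + 16698 = 1

GCD = 1, x = -59, y = 138


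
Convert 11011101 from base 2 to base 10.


11011101 (base 2) = 221 (decimal)
221 (decimal) = 221 (base 10)


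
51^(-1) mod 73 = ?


Use the extended Euclidean algorithm on (73, 51); each row r = 73*s + 51*t:
r=73, s=1, t=0
r=51, s=0, t=1
q=1: r=22, s=1, t=-1   [73*(1) + 51*(-1) = 22]
q=2: r=7, s=-2, t=3   [73*(-2) + 51*(3) = 7]
q=3: r=1, s=7, t=-10   [73*(7) + 51*(-10) = 1]
q=7: r=0, s=-51, t=73   [73*(-51) + 51*(73) = 0]
GCD = 1 with t = -10, so 51*(-10) ≡ 1 (mod 73)
Inverse = -10 mod 73 = 63
Check: 51 * 63 = 3213 ≡ 1 (mod 73)

51^(-1) ≡ 63 (mod 73)


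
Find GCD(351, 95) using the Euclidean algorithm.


351 = 3 * 95 + 66
95 = 1 * 66 + 29
66 = 2 * 29 + 8
29 = 3 * 8 + 5
8 = 1 * 5 + 3
5 = 1 * 3 + 2
3 = 1 * 2 + 1
2 = 2 * 1 + 0
GCD = 1


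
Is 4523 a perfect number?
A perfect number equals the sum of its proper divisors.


Proper divisors of 4523: 1
Sum = 1 = 1

No, 4523 is not perfect (1 ≠ 4523)


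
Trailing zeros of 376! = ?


floor(376/5) = 75
floor(376/25) = 15
floor(376/125) = 3
Total = 93

93 trailing zeros


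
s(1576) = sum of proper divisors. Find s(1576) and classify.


Proper divisors: 1, 2, 4, 8, 197, 394, 788
Sum = 1 + 2 + 4 + 8 + 197 + 394 + 788 = 1394
1394 < 1576 → deficient

s(1576) = 1394 (deficient)


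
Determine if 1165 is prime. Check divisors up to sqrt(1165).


1165 / 5 = 233 (exact division)
1165 is NOT prime.

No, 1165 is not prime


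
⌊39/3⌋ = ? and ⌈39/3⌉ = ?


39/3 = 13.0000
floor = 13
ceil = 13

floor = 13, ceil = 13


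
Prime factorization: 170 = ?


170 / 2 = 85
85 / 5 = 17
17 / 17 = 1
170 = 2 × 5 × 17


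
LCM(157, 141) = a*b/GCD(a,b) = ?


GCD(157, 141) = 1
LCM = 157*141/1 = 22137/1 = 22137

LCM = 22137


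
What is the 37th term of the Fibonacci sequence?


Sequence: 1, 1, 2, 3, 5, 8, 13, 21, 34, 55, 89, 144, 233, 377, 610, 987, 1597, 2584, 4181, 6765, 10946, 17711, 28657, 46368, 75025, 121393, 196418, 317811, 514229, 832040, 1346269, 2178309, 3524578, 5702887, 9227465, 14930352, 24157817
F(37) = 24157817


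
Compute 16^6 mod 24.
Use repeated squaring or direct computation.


16^1 mod 24 = 16
16^2 mod 24 = 16
16^3 mod 24 = 16
16^4 mod 24 = 16
16^5 mod 24 = 16
16^6 mod 24 = 16


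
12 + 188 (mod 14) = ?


12 + 188 = 200
200 mod 14 = 4


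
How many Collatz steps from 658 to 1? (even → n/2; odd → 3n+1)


658 → 329 → 988 → 494 → 247 → 742 → 371 → 1114 → 557 → 1672 → 836 → 418 → 209 → 628 → 314 → 157 → 472 → 236 → 118 → 59 → 178 → 89 → 268 → 134 → 67 → 202 → 101 → 304 → 152 → 76 → 38 → 19 → 58 → 29 → 88 → 44 → 22 → 11 → 34 → 17 → 52 → 26 → 13 → 40 → 20 → 10 → 5 → 16 → 8 → 4 → 2 → 1
Total steps = 51

51 steps


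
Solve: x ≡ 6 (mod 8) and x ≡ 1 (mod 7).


M = 8*7 = 56
M1 = M/8 = 7, M2 = M/7 = 8
M1^(-1) mod 8 = 7, M2^(-1) mod 7 = 1
x = 6*7*7 + 1*8*1 = 302
302 mod 56 = 22
Check: 22 mod 8 = 6 ✓, 22 mod 7 = 1 ✓

x ≡ 22 (mod 56)


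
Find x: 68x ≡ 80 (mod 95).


GCD(68, 95) = 1, unique solution
a^(-1) mod 95 = 7
x = 7 * 80 mod 95 = 85

x ≡ 85 (mod 95)


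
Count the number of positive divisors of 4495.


4495 = 5^1 × 29^1 × 31^1
d(4495) = (1+1) × (1+1) × (1+1) = 8

8 divisors


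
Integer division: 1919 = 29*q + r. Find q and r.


1919 = 29 * 66 + 5
Check: 1914 + 5 = 1919

q = 66, r = 5


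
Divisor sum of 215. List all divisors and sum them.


Divisors of 215: 1, 5, 43, 215
Sum = 1 + 5 + 43 + 215 = 264

σ(215) = 264


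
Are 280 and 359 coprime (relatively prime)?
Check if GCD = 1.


Euclidean algorithm:
359 = 1 * 280 + 79
280 = 3 * 79 + 43
79 = 1 * 43 + 36
43 = 1 * 36 + 7
36 = 5 * 7 + 1
7 = 7 * 1 + 0
GCD(280, 359) = 1

Yes, coprime (GCD = 1)


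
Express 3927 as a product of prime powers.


3927 / 3 = 1309
1309 / 7 = 187
187 / 11 = 17
17 / 17 = 1
3927 = 3 × 7 × 11 × 17


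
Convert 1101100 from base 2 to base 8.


1101100 (base 2) = 108 (decimal)
108 (decimal) = 154 (base 8)


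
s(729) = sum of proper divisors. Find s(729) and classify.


Proper divisors: 1, 3, 9, 27, 81, 243
Sum = 1 + 3 + 9 + 27 + 81 + 243 = 364
364 < 729 → deficient

s(729) = 364 (deficient)


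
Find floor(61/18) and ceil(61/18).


61/18 = 3.3889
floor = 3
ceil = 4

floor = 3, ceil = 4


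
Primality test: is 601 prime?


Check divisors up to sqrt(601) = 24.5153
No divisors found.
601 is prime.

Yes, 601 is prime


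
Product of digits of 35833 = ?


3 × 5 × 8 × 3 × 3 = 1080


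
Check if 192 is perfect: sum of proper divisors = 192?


Proper divisors of 192: 1, 2, 3, 4, 6, 8, 12, 16, 24, 32, 48, 64, 96
Sum = 1 + 2 + 3 + 4 + 6 + 8 + 12 + 16 + 24 + 32 + 48 + 64 + 96 = 316

No, 192 is not perfect (316 ≠ 192)


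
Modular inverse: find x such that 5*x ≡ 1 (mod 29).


Use the extended Euclidean algorithm on (29, 5); each row r = 29*s + 5*t:
r=29, s=1, t=0
r=5, s=0, t=1
q=5: r=4, s=1, t=-5   [29*(1) + 5*(-5) = 4]
q=1: r=1, s=-1, t=6   [29*(-1) + 5*(6) = 1]
q=4: r=0, s=5, t=-29   [29*(5) + 5*(-29) = 0]
GCD = 1 with t = 6, so 5*(6) ≡ 1 (mod 29)
Inverse = 6 mod 29 = 6
Check: 5 * 6 = 30 ≡ 1 (mod 29)

5^(-1) ≡ 6 (mod 29)


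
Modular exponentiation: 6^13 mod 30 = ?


6^1 mod 30 = 6
6^2 mod 30 = 6
6^3 mod 30 = 6
6^4 mod 30 = 6
6^5 mod 30 = 6
6^6 mod 30 = 6
6^7 mod 30 = 6
6^8 mod 30 = 6
6^9 mod 30 = 6
6^10 mod 30 = 6
6^11 mod 30 = 6
6^12 mod 30 = 6
6^13 mod 30 = 6


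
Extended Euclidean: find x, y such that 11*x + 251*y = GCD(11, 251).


Tabular extended Euclidean (each row: r = 11*s + 251*t):
r=11, s=1, t=0
r=251, s=0, t=1
q=0: r=11, s=1, t=0   [11*(1) + 251*(0) = 11]
q=22: r=9, s=-22, t=1   [11*(-22) + 251*(1) = 9]
q=1: r=2, s=23, t=-1   [11*(23) + 251*(-1) = 2]
q=4: r=1, s=-114, t=5   [11*(-114) + 251*(5) = 1]
q=2: r=0, s=251, t=-11   [11*(251) + 251*(-11) = 0]
GCD = 1; from the row with r=1: x=-114, y=5
Check: 11*(-114) + 251*(5) = -1254 + 1255 = 1

GCD = 1, x = -114, y = 5


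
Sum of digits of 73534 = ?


7 + 3 + 5 + 3 + 4 = 22


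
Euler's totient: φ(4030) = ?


4030 = 2 × 5 × 13 × 31
Prime factors: 2, 5, 13, 31
φ(4030) = 4030 × (1-1/2) × (1-1/5) × (1-1/13) × (1-1/31)
= 4030 × 1/2 × 4/5 × 12/13 × 30/31 = 1440

φ(4030) = 1440


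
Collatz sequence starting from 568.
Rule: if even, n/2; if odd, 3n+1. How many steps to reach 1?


568 → 284 → 142 → 71 → 214 → 107 → 322 → 161 → 484 → 242 → 121 → 364 → 182 → 91 → 274 → 137 → 412 → 206 → 103 → 310 → 155 → 466 → 233 → 700 → 350 → 175 → 526 → 263 → 790 → 395 → 1186 → 593 → 1780 → 890 → 445 → 1336 → 668 → 334 → 167 → 502 → 251 → 754 → 377 → 1132 → 566 → 283 → 850 → 425 → 1276 → 638 → 319 → 958 → 479 → 1438 → 719 → 2158 → 1079 → 3238 → 1619 → 4858 → 2429 → 7288 → 3644 → 1822 → 911 → 2734 → 1367 → 4102 → 2051 → 6154 → 3077 → 9232 → 4616 → 2308 → 1154 → 577 → 1732 → 866 → 433 → 1300 → 650 → 325 → 976 → 488 → 244 → 122 → 61 → 184 → 92 → 46 → 23 → 70 → 35 → 106 → 53 → 160 → 80 → 40 → 20 → 10 → 5 → 16 → 8 → 4 → 2 → 1
Total steps = 105

105 steps


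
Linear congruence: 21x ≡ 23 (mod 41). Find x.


GCD(21, 41) = 1, unique solution
a^(-1) mod 41 = 2
x = 2 * 23 mod 41 = 5

x ≡ 5 (mod 41)


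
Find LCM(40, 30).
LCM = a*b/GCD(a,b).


GCD(40, 30) = 10
LCM = 40*30/10 = 1200/10 = 120

LCM = 120


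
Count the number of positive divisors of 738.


738 = 2^1 × 3^2 × 41^1
d(738) = (1+1) × (2+1) × (1+1) = 12

12 divisors


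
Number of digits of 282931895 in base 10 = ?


282931895 has 9 digits in base 10
floor(log10(282931895)) + 1 = floor(8.4517) + 1 = 9

9 digits (base 10)


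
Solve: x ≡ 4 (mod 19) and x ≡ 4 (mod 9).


M = 19*9 = 171
M1 = M/19 = 9, M2 = M/9 = 19
M1^(-1) mod 19 = 17, M2^(-1) mod 9 = 1
x = 4*9*17 + 4*19*1 = 688
688 mod 171 = 4
Check: 4 mod 19 = 4 ✓, 4 mod 9 = 4 ✓

x ≡ 4 (mod 171)


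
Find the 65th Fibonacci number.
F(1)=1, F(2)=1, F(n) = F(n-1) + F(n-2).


Sequence: 1, 1, 2, 3, 5, 8, 13, 21, 34, 55, 89, 144, 233, 377, 610, 987, 1597, 2584, 4181, 6765, 10946, 17711, 28657, 46368, 75025, 121393, 196418, 317811, 514229, 832040, 1346269, 2178309, 3524578, 5702887, 9227465, 14930352, 24157817, 39088169, 63245986, 102334155, 165580141, 267914296, 433494437, 701408733, 1134903170, 1836311903, 2971215073, 4807526976, 7778742049, 12586269025, 20365011074, 32951280099, 53316291173, 86267571272, 139583862445, 225851433717, 365435296162, 591286729879, 956722026041, 1548008755920, 2504730781961, 4052739537881, 6557470319842, 10610209857723, 17167680177565
F(65) = 17167680177565


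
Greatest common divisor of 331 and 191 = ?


331 = 1 * 191 + 140
191 = 1 * 140 + 51
140 = 2 * 51 + 38
51 = 1 * 38 + 13
38 = 2 * 13 + 12
13 = 1 * 12 + 1
12 = 12 * 1 + 0
GCD = 1


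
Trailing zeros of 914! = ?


floor(914/5) = 182
floor(914/25) = 36
floor(914/125) = 7
floor(914/625) = 1
Total = 226

226 trailing zeros


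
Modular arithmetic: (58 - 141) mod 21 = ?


58 - 141 = -83
-83 mod 21 = 1


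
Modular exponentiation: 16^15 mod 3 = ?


16^1 mod 3 = 1
16^2 mod 3 = 1
16^3 mod 3 = 1
16^4 mod 3 = 1
16^5 mod 3 = 1
16^6 mod 3 = 1
16^7 mod 3 = 1
16^8 mod 3 = 1
16^9 mod 3 = 1
16^10 mod 3 = 1
16^11 mod 3 = 1
16^12 mod 3 = 1
16^13 mod 3 = 1
16^14 mod 3 = 1
16^15 mod 3 = 1


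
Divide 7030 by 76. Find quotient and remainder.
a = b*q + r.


7030 = 76 * 92 + 38
Check: 6992 + 38 = 7030

q = 92, r = 38


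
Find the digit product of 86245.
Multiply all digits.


8 × 6 × 2 × 4 × 5 = 1920


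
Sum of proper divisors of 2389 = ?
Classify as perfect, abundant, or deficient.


Proper divisors: 1
Sum = 1 = 1
1 < 2389 → deficient

s(2389) = 1 (deficient)


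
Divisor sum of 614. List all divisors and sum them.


Divisors of 614: 1, 2, 307, 614
Sum = 1 + 2 + 307 + 614 = 924

σ(614) = 924


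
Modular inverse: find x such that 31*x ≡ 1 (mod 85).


Use the extended Euclidean algorithm on (85, 31); each row r = 85*s + 31*t:
r=85, s=1, t=0
r=31, s=0, t=1
q=2: r=23, s=1, t=-2   [85*(1) + 31*(-2) = 23]
q=1: r=8, s=-1, t=3   [85*(-1) + 31*(3) = 8]
q=2: r=7, s=3, t=-8   [85*(3) + 31*(-8) = 7]
q=1: r=1, s=-4, t=11   [85*(-4) + 31*(11) = 1]
q=7: r=0, s=31, t=-85   [85*(31) + 31*(-85) = 0]
GCD = 1 with t = 11, so 31*(11) ≡ 1 (mod 85)
Inverse = 11 mod 85 = 11
Check: 31 * 11 = 341 ≡ 1 (mod 85)

31^(-1) ≡ 11 (mod 85)


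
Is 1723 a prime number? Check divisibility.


Check divisors up to sqrt(1723) = 41.5090
No divisors found.
1723 is prime.

Yes, 1723 is prime


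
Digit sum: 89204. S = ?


8 + 9 + 2 + 0 + 4 = 23


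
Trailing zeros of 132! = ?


floor(132/5) = 26
floor(132/25) = 5
floor(132/125) = 1
Total = 32

32 trailing zeros


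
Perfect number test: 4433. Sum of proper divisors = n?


Proper divisors of 4433: 1, 11, 13, 31, 143, 341, 403
Sum = 1 + 11 + 13 + 31 + 143 + 341 + 403 = 943

No, 4433 is not perfect (943 ≠ 4433)


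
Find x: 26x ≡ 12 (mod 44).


GCD(26, 44) = 2 divides 12
Divide: 13x ≡ 6 (mod 22)
x ≡ 14 (mod 22)


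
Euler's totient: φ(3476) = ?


3476 = 2^2 × 11 × 79
Prime factors: 2, 11, 79
φ(3476) = 3476 × (1-1/2) × (1-1/11) × (1-1/79)
= 3476 × 1/2 × 10/11 × 78/79 = 1560

φ(3476) = 1560


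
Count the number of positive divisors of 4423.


4423 = 4423^1
d(4423) = (1+1) = 2

2 divisors


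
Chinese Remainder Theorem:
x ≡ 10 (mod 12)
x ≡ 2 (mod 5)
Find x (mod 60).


M = 12*5 = 60
M1 = M/12 = 5, M2 = M/5 = 12
M1^(-1) mod 12 = 5, M2^(-1) mod 5 = 3
x = 10*5*5 + 2*12*3 = 322
322 mod 60 = 22
Check: 22 mod 12 = 10 ✓, 22 mod 5 = 2 ✓

x ≡ 22 (mod 60)


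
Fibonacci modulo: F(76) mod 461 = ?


F(k) mod 461 for k=1..76:
1, 1, 2, 3, 5, 8, 13, 21, 34, 55, 89, 144, 233, 377, 149, 65, 214, 279, 32, 311, 343, 193, 75, 268, 343, 150, 32, 182, 214, 396, 149, 84, 233, 317, 89, 406, 34, 440, 13, 453, 5, 458, 2, 460, 1, 0, 1, 1, 2, 3, 5, 8, 13, 21, 34, 55, 89, 144, 233, 377, 149, 65, 214, 279, 32, 311, 343, 193, 75, 268, 343, 150, 32, 182, 214, 396
F(76) mod 461 = 396


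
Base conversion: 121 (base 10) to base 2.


121 (base 10) = 121 (decimal)
121 (decimal) = 1111001 (base 2)


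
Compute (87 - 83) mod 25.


87 - 83 = 4
4 mod 25 = 4


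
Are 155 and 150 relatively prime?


Euclidean algorithm:
155 = 1 * 150 + 5
150 = 30 * 5 + 0
GCD(155, 150) = 5

No, not coprime (GCD = 5)


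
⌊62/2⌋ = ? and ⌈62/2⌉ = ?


62/2 = 31.0000
floor = 31
ceil = 31

floor = 31, ceil = 31


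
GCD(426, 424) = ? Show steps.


426 = 1 * 424 + 2
424 = 212 * 2 + 0
GCD = 2


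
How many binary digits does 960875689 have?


960875689 in base 2 = 111001010001011100110010101001
Number of digits = 30

30 digits (base 2)


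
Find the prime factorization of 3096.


3096 / 2 = 1548
1548 / 2 = 774
774 / 2 = 387
387 / 3 = 129
129 / 3 = 43
43 / 43 = 1
3096 = 2^3 × 3^2 × 43


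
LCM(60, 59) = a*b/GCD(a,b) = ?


GCD(60, 59) = 1
LCM = 60*59/1 = 3540/1 = 3540

LCM = 3540


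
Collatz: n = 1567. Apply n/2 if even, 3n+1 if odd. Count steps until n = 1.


1567 → 4702 → 2351 → 7054 → 3527 → 10582 → 5291 → 15874 → 7937 → 23812 → 11906 → 5953 → 17860 → 8930 → 4465 → 13396 → 6698 → 3349 → 10048 → 5024 → 2512 → 1256 → 628 → 314 → 157 → 472 → 236 → 118 → 59 → 178 → 89 → 268 → 134 → 67 → 202 → 101 → 304 → 152 → 76 → 38 → 19 → 58 → 29 → 88 → 44 → 22 → 11 → 34 → 17 → 52 → 26 → 13 → 40 → 20 → 10 → 5 → 16 → 8 → 4 → 2 → 1
Total steps = 60

60 steps


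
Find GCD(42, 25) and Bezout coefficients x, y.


Tabular extended Euclidean (each row: r = 42*s + 25*t):
r=42, s=1, t=0
r=25, s=0, t=1
q=1: r=17, s=1, t=-1   [42*(1) + 25*(-1) = 17]
q=1: r=8, s=-1, t=2   [42*(-1) + 25*(2) = 8]
q=2: r=1, s=3, t=-5   [42*(3) + 25*(-5) = 1]
q=8: r=0, s=-25, t=42   [42*(-25) + 25*(42) = 0]
GCD = 1; from the row with r=1: x=3, y=-5
Check: 42*(3) + 25*(-5) = 126 - 125 = 1

GCD = 1, x = 3, y = -5


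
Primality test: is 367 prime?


Check divisors up to sqrt(367) = 19.1572
No divisors found.
367 is prime.

Yes, 367 is prime


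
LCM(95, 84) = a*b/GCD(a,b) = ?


GCD(95, 84) = 1
LCM = 95*84/1 = 7980/1 = 7980

LCM = 7980


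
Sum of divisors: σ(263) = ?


Divisors of 263: 1, 263
Sum = 1 + 263 = 264

σ(263) = 264


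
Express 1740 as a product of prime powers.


1740 / 2 = 870
870 / 2 = 435
435 / 3 = 145
145 / 5 = 29
29 / 29 = 1
1740 = 2^2 × 3 × 5 × 29


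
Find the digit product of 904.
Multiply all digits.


9 × 0 × 4 = 0


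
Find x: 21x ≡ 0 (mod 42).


GCD(21, 42) = 21 divides 0
Divide: 1x ≡ 0 (mod 2)
x ≡ 0 (mod 2)


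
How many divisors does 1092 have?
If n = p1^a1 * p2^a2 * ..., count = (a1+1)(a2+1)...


1092 = 2^2 × 3^1 × 7^1 × 13^1
d(1092) = (2+1) × (1+1) × (1+1) × (1+1) = 24

24 divisors


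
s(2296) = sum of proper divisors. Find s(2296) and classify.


Proper divisors: 1, 2, 4, 7, 8, 14, 28, 41, 56, 82, 164, 287, 328, 574, 1148
Sum = 1 + 2 + 4 + 7 + 8 + 14 + 28 + 41 + 56 + 82 + 164 + 287 + 328 + 574 + 1148 = 2744
2744 > 2296 → abundant

s(2296) = 2744 (abundant)


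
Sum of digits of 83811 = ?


8 + 3 + 8 + 1 + 1 = 21


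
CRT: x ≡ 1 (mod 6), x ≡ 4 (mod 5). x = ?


M = 6*5 = 30
M1 = M/6 = 5, M2 = M/5 = 6
M1^(-1) mod 6 = 5, M2^(-1) mod 5 = 1
x = 1*5*5 + 4*6*1 = 49
49 mod 30 = 19
Check: 19 mod 6 = 1 ✓, 19 mod 5 = 4 ✓

x ≡ 19 (mod 30)


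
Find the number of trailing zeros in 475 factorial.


floor(475/5) = 95
floor(475/25) = 19
floor(475/125) = 3
Total = 117

117 trailing zeros


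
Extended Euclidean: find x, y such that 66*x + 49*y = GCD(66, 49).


Tabular extended Euclidean (each row: r = 66*s + 49*t):
r=66, s=1, t=0
r=49, s=0, t=1
q=1: r=17, s=1, t=-1   [66*(1) + 49*(-1) = 17]
q=2: r=15, s=-2, t=3   [66*(-2) + 49*(3) = 15]
q=1: r=2, s=3, t=-4   [66*(3) + 49*(-4) = 2]
q=7: r=1, s=-23, t=31   [66*(-23) + 49*(31) = 1]
q=2: r=0, s=49, t=-66   [66*(49) + 49*(-66) = 0]
GCD = 1; from the row with r=1: x=-23, y=31
Check: 66*(-23) + 49*(31) = -1518 + 1519 = 1

GCD = 1, x = -23, y = 31


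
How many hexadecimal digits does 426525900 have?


426525900 in base 16 = 196C44CC
Number of digits = 8

8 digits (base 16)


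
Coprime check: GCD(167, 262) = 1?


Euclidean algorithm:
262 = 1 * 167 + 95
167 = 1 * 95 + 72
95 = 1 * 72 + 23
72 = 3 * 23 + 3
23 = 7 * 3 + 2
3 = 1 * 2 + 1
2 = 2 * 1 + 0
GCD(167, 262) = 1

Yes, coprime (GCD = 1)


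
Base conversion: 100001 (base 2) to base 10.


100001 (base 2) = 33 (decimal)
33 (decimal) = 33 (base 10)


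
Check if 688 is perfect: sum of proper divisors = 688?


Proper divisors of 688: 1, 2, 4, 8, 16, 43, 86, 172, 344
Sum = 1 + 2 + 4 + 8 + 16 + 43 + 86 + 172 + 344 = 676

No, 688 is not perfect (676 ≠ 688)


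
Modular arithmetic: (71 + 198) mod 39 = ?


71 + 198 = 269
269 mod 39 = 35


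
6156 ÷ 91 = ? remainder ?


6156 = 91 * 67 + 59
Check: 6097 + 59 = 6156

q = 67, r = 59


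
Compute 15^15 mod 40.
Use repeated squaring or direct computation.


15^1 mod 40 = 15
15^2 mod 40 = 25
15^3 mod 40 = 15
15^4 mod 40 = 25
15^5 mod 40 = 15
15^6 mod 40 = 25
15^7 mod 40 = 15
15^8 mod 40 = 25
15^9 mod 40 = 15
15^10 mod 40 = 25
15^11 mod 40 = 15
15^12 mod 40 = 25
15^13 mod 40 = 15
15^14 mod 40 = 25
15^15 mod 40 = 15


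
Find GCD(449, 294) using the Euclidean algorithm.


449 = 1 * 294 + 155
294 = 1 * 155 + 139
155 = 1 * 139 + 16
139 = 8 * 16 + 11
16 = 1 * 11 + 5
11 = 2 * 5 + 1
5 = 5 * 1 + 0
GCD = 1


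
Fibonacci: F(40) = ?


Sequence: 1, 1, 2, 3, 5, 8, 13, 21, 34, 55, 89, 144, 233, 377, 610, 987, 1597, 2584, 4181, 6765, 10946, 17711, 28657, 46368, 75025, 121393, 196418, 317811, 514229, 832040, 1346269, 2178309, 3524578, 5702887, 9227465, 14930352, 24157817, 39088169, 63245986, 102334155
F(40) = 102334155


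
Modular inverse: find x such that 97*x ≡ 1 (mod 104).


Use the extended Euclidean algorithm on (104, 97); each row r = 104*s + 97*t:
r=104, s=1, t=0
r=97, s=0, t=1
q=1: r=7, s=1, t=-1   [104*(1) + 97*(-1) = 7]
q=13: r=6, s=-13, t=14   [104*(-13) + 97*(14) = 6]
q=1: r=1, s=14, t=-15   [104*(14) + 97*(-15) = 1]
q=6: r=0, s=-97, t=104   [104*(-97) + 97*(104) = 0]
GCD = 1 with t = -15, so 97*(-15) ≡ 1 (mod 104)
Inverse = -15 mod 104 = 89
Check: 97 * 89 = 8633 ≡ 1 (mod 104)

97^(-1) ≡ 89 (mod 104)


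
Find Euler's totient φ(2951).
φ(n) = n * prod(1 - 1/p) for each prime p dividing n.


2951 = 13 × 227
Prime factors: 13, 227
φ(2951) = 2951 × (1-1/13) × (1-1/227)
= 2951 × 12/13 × 226/227 = 2712

φ(2951) = 2712


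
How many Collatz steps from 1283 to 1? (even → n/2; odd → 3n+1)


1283 → 3850 → 1925 → 5776 → 2888 → 1444 → 722 → 361 → 1084 → 542 → 271 → 814 → 407 → 1222 → 611 → 1834 → 917 → 2752 → 1376 → 688 → 344 → 172 → 86 → 43 → 130 → 65 → 196 → 98 → 49 → 148 → 74 → 37 → 112 → 56 → 28 → 14 → 7 → 22 → 11 → 34 → 17 → 52 → 26 → 13 → 40 → 20 → 10 → 5 → 16 → 8 → 4 → 2 → 1
Total steps = 52

52 steps


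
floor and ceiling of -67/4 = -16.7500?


-67/4 = -16.7500
floor = -17
ceil = -16

floor = -17, ceil = -16


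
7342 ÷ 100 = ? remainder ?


7342 = 100 * 73 + 42
Check: 7300 + 42 = 7342

q = 73, r = 42


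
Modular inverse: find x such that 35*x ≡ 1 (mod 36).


Use the extended Euclidean algorithm on (36, 35); each row r = 36*s + 35*t:
r=36, s=1, t=0
r=35, s=0, t=1
q=1: r=1, s=1, t=-1   [36*(1) + 35*(-1) = 1]
q=35: r=0, s=-35, t=36   [36*(-35) + 35*(36) = 0]
GCD = 1 with t = -1, so 35*(-1) ≡ 1 (mod 36)
Inverse = -1 mod 36 = 35
Check: 35 * 35 = 1225 ≡ 1 (mod 36)

35^(-1) ≡ 35 (mod 36)


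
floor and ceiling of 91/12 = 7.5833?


91/12 = 7.5833
floor = 7
ceil = 8

floor = 7, ceil = 8


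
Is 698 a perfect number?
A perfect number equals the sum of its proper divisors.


Proper divisors of 698: 1, 2, 349
Sum = 1 + 2 + 349 = 352

No, 698 is not perfect (352 ≠ 698)


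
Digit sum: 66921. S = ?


6 + 6 + 9 + 2 + 1 = 24


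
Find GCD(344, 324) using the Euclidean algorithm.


344 = 1 * 324 + 20
324 = 16 * 20 + 4
20 = 5 * 4 + 0
GCD = 4


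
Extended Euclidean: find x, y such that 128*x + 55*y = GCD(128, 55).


Tabular extended Euclidean (each row: r = 128*s + 55*t):
r=128, s=1, t=0
r=55, s=0, t=1
q=2: r=18, s=1, t=-2   [128*(1) + 55*(-2) = 18]
q=3: r=1, s=-3, t=7   [128*(-3) + 55*(7) = 1]
q=18: r=0, s=55, t=-128   [128*(55) + 55*(-128) = 0]
GCD = 1; from the row with r=1: x=-3, y=7
Check: 128*(-3) + 55*(7) = -384 + 385 = 1

GCD = 1, x = -3, y = 7


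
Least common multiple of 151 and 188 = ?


GCD(151, 188) = 1
LCM = 151*188/1 = 28388/1 = 28388

LCM = 28388


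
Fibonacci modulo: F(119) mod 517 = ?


F(k) mod 517 for k=1..119:
1, 1, 2, 3, 5, 8, 13, 21, 34, 55, 89, 144, 233, 377, 93, 470, 46, 516, 45, 44, 89, 133, 222, 355, 60, 415, 475, 373, 331, 187, 1, 188, 189, 377, 49, 426, 475, 384, 342, 209, 34, 243, 277, 3, 280, 283, 46, 329, 375, 187, 45, 232, 277, 509, 269, 261, 13, 274, 287, 44, 331, 375, 189, 47, 236, 283, 2, 285, 287, 55, 342, 397, 222, 102, 324, 426, 233, 142, 375, 0, 375, 375, 233, 91, 324, 415, 222, 120, 342, 462, 287, 232, 2, 234, 236, 470, 189, 142, 331, 473, 287, 243, 13, 256, 269, 8, 277, 285, 45, 330, 375, 188, 46, 234, 280, 514, 277, 274, 34
F(119) mod 517 = 34


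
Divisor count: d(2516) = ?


2516 = 2^2 × 17^1 × 37^1
d(2516) = (2+1) × (1+1) × (1+1) = 12

12 divisors


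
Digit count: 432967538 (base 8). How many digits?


432967538 in base 8 = 3163507562
Number of digits = 10

10 digits (base 8)


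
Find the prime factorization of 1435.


1435 / 5 = 287
287 / 7 = 41
41 / 41 = 1
1435 = 5 × 7 × 41


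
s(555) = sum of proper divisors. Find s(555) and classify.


Proper divisors: 1, 3, 5, 15, 37, 111, 185
Sum = 1 + 3 + 5 + 15 + 37 + 111 + 185 = 357
357 < 555 → deficient

s(555) = 357 (deficient)


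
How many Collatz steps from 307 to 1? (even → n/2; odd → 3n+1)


307 → 922 → 461 → 1384 → 692 → 346 → 173 → 520 → 260 → 130 → 65 → 196 → 98 → 49 → 148 → 74 → 37 → 112 → 56 → 28 → 14 → 7 → 22 → 11 → 34 → 17 → 52 → 26 → 13 → 40 → 20 → 10 → 5 → 16 → 8 → 4 → 2 → 1
Total steps = 37

37 steps


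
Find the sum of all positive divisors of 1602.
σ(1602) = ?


Divisors of 1602: 1, 2, 3, 6, 9, 18, 89, 178, 267, 534, 801, 1602
Sum = 1 + 2 + 3 + 6 + 9 + 18 + 89 + 178 + 267 + 534 + 801 + 1602 = 3510

σ(1602) = 3510


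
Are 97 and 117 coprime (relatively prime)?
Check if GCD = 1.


Euclidean algorithm:
117 = 1 * 97 + 20
97 = 4 * 20 + 17
20 = 1 * 17 + 3
17 = 5 * 3 + 2
3 = 1 * 2 + 1
2 = 2 * 1 + 0
GCD(97, 117) = 1

Yes, coprime (GCD = 1)


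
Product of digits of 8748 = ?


8 × 7 × 4 × 8 = 1792


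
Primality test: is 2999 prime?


Check divisors up to sqrt(2999) = 54.7631
No divisors found.
2999 is prime.

Yes, 2999 is prime


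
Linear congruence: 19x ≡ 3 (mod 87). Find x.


GCD(19, 87) = 1, unique solution
a^(-1) mod 87 = 55
x = 55 * 3 mod 87 = 78

x ≡ 78 (mod 87)


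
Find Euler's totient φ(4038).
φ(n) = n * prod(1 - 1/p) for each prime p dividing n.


4038 = 2 × 3 × 673
Prime factors: 2, 3, 673
φ(4038) = 4038 × (1-1/2) × (1-1/3) × (1-1/673)
= 4038 × 1/2 × 2/3 × 672/673 = 1344

φ(4038) = 1344


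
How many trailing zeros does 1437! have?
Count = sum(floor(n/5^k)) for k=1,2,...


floor(1437/5) = 287
floor(1437/25) = 57
floor(1437/125) = 11
floor(1437/625) = 2
Total = 357

357 trailing zeros


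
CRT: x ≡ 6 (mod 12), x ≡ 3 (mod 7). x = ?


M = 12*7 = 84
M1 = M/12 = 7, M2 = M/7 = 12
M1^(-1) mod 12 = 7, M2^(-1) mod 7 = 3
x = 6*7*7 + 3*12*3 = 402
402 mod 84 = 66
Check: 66 mod 12 = 6 ✓, 66 mod 7 = 3 ✓

x ≡ 66 (mod 84)


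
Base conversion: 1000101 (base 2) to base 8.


1000101 (base 2) = 69 (decimal)
69 (decimal) = 105 (base 8)


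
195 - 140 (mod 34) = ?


195 - 140 = 55
55 mod 34 = 21


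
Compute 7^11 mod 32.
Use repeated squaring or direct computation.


7^1 mod 32 = 7
7^2 mod 32 = 17
7^3 mod 32 = 23
7^4 mod 32 = 1
7^5 mod 32 = 7
7^6 mod 32 = 17
7^7 mod 32 = 23
7^8 mod 32 = 1
7^9 mod 32 = 7
7^10 mod 32 = 17
7^11 mod 32 = 23


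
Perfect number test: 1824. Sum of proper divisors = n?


Proper divisors of 1824: 1, 2, 3, 4, 6, 8, 12, 16, 19, 24, 32, 38, 48, 57, 76, 96, 114, 152, 228, 304, 456, 608, 912
Sum = 1 + 2 + 3 + 4 + 6 + 8 + 12 + 16 + 19 + 24 + 32 + 38 + 48 + 57 + 76 + 96 + 114 + 152 + 228 + 304 + 456 + 608 + 912 = 3216

No, 1824 is not perfect (3216 ≠ 1824)


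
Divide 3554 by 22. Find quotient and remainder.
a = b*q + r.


3554 = 22 * 161 + 12
Check: 3542 + 12 = 3554

q = 161, r = 12


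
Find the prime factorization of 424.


424 / 2 = 212
212 / 2 = 106
106 / 2 = 53
53 / 53 = 1
424 = 2^3 × 53


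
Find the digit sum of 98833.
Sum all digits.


9 + 8 + 8 + 3 + 3 = 31


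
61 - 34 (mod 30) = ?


61 - 34 = 27
27 mod 30 = 27


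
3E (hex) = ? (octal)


3E (base 16) = 62 (decimal)
62 (decimal) = 76 (base 8)


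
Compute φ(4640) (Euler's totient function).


4640 = 2^5 × 5 × 29
Prime factors: 2, 5, 29
φ(4640) = 4640 × (1-1/2) × (1-1/5) × (1-1/29)
= 4640 × 1/2 × 4/5 × 28/29 = 1792

φ(4640) = 1792


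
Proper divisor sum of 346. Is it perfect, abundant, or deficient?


Proper divisors: 1, 2, 173
Sum = 1 + 2 + 173 = 176
176 < 346 → deficient

s(346) = 176 (deficient)


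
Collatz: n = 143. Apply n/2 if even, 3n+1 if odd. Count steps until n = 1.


143 → 430 → 215 → 646 → 323 → 970 → 485 → 1456 → 728 → 364 → 182 → 91 → 274 → 137 → 412 → 206 → 103 → 310 → 155 → 466 → 233 → 700 → 350 → 175 → 526 → 263 → 790 → 395 → 1186 → 593 → 1780 → 890 → 445 → 1336 → 668 → 334 → 167 → 502 → 251 → 754 → 377 → 1132 → 566 → 283 → 850 → 425 → 1276 → 638 → 319 → 958 → 479 → 1438 → 719 → 2158 → 1079 → 3238 → 1619 → 4858 → 2429 → 7288 → 3644 → 1822 → 911 → 2734 → 1367 → 4102 → 2051 → 6154 → 3077 → 9232 → 4616 → 2308 → 1154 → 577 → 1732 → 866 → 433 → 1300 → 650 → 325 → 976 → 488 → 244 → 122 → 61 → 184 → 92 → 46 → 23 → 70 → 35 → 106 → 53 → 160 → 80 → 40 → 20 → 10 → 5 → 16 → 8 → 4 → 2 → 1
Total steps = 103

103 steps
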